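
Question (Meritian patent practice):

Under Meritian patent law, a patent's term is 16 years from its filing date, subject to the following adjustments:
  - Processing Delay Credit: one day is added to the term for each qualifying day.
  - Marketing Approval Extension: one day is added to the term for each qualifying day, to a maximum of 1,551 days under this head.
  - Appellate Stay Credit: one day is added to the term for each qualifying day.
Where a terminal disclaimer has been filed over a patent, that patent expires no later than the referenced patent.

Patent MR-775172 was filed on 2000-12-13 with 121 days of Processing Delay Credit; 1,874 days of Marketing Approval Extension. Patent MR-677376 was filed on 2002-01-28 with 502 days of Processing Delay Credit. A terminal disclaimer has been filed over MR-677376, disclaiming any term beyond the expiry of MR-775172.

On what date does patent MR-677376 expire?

2019-06-14

Natural term of MR-677376:
  Base: filing + 16 years → 28 January 2018.
  Processing Delay Credit: +502 days → 14 June 2019.
Expiry of referenced patent MR-775172:
  Base: filing + 16 years → 13 December 2016.
  Processing Delay Credit: +121 days → 13 April 2017.
  Marketing Approval Extension: 1874 days claimed exceeds the 1551-day cap, so +1551 days → 12 July 2021.
Terminal disclaimer: MR-677376 expires on the earlier of 14 June 2019 and 12 July 2021.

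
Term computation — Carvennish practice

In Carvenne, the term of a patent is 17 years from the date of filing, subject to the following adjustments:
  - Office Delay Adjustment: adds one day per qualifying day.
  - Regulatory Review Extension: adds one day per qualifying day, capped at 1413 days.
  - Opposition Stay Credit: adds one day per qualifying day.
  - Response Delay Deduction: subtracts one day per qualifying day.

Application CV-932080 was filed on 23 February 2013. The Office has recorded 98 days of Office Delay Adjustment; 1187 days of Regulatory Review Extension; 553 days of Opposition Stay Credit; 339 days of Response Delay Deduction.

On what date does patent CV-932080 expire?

Base term: filing date + 17 years → 23 February 2030.
Office Delay Adjustment: +98 days → 1 June 2030.
Regulatory Review Extension: 1187 days (within the 1413-day cap) → +1187 days → 31 August 2033.
Opposition Stay Credit: +553 days → 7 March 2035.
Response Delay Deduction: −339 days → 2 April 2034.

April 2, 2034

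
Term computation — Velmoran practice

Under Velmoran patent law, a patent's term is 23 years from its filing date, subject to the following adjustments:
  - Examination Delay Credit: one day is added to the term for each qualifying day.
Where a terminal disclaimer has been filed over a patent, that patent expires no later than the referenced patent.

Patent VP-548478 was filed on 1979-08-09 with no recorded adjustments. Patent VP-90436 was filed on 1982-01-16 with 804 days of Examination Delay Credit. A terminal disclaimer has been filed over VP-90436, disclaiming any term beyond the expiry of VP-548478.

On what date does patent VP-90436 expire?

Natural term of VP-90436:
  Base: filing + 23 years → 16 January 2005.
  Examination Delay Credit: +804 days → 31 March 2007.
Expiry of referenced patent VP-548478:
  Base: filing + 23 years → 9 August 2002.
Terminal disclaimer: VP-90436 expires on the earlier of 31 March 2007 and 9 August 2002.

2002-08-09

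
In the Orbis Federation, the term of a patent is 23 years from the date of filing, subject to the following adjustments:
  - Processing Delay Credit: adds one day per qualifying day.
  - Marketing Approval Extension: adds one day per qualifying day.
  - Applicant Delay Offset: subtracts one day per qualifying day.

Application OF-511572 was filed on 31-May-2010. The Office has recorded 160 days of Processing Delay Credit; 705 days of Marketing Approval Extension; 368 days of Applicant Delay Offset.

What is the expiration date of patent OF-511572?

October 10, 2034

Base term: filing date + 23 years → 31 May 2033.
Processing Delay Credit: +160 days → 7 November 2033.
Marketing Approval Extension: +705 days → 13 October 2035.
Applicant Delay Offset: −368 days → 10 October 2034.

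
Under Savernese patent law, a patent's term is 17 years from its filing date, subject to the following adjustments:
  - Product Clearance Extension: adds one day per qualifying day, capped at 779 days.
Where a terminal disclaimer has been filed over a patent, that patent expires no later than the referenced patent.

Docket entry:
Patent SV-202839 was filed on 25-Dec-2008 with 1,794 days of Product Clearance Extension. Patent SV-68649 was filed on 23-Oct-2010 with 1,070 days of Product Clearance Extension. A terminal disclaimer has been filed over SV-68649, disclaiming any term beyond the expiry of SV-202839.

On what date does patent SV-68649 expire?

Natural term of SV-68649:
  Base: filing + 17 years → 23 October 2027.
  Product Clearance Extension: 1070 days claimed exceeds the 779-day cap, so +779 days → 10 December 2029.
Expiry of referenced patent SV-202839:
  Base: filing + 17 years → 25 December 2025.
  Product Clearance Extension: 1794 days claimed exceeds the 779-day cap, so +779 days → 12 February 2028.
Terminal disclaimer: SV-68649 expires on the earlier of 10 December 2029 and 12 February 2028.

2028-02-12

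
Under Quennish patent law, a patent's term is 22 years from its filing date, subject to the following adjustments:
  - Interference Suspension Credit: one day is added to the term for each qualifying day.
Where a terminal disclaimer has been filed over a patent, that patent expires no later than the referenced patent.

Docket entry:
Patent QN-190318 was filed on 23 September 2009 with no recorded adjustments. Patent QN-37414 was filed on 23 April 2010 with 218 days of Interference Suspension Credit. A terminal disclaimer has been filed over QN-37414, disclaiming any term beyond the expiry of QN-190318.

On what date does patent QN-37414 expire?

Natural term of QN-37414:
  Base: filing + 22 years → 23 April 2032.
  Interference Suspension Credit: +218 days → 27 November 2032.
Expiry of referenced patent QN-190318:
  Base: filing + 22 years → 23 September 2031.
Terminal disclaimer: QN-37414 expires on the earlier of 27 November 2032 and 23 September 2031.

September 23, 2031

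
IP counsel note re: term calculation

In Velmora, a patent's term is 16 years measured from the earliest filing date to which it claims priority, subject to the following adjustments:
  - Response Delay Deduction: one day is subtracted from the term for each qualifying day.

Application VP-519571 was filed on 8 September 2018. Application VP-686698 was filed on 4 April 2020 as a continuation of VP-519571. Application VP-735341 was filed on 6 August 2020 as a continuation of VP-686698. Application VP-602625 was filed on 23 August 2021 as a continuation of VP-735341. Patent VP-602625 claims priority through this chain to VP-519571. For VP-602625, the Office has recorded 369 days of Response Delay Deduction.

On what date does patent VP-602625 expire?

2033-09-04

Earliest priority filing: 8 September 2018.
Base term: 8 September 2018 + 16 years → 8 September 2034.
Response Delay Deduction: −369 days → 4 September 2033.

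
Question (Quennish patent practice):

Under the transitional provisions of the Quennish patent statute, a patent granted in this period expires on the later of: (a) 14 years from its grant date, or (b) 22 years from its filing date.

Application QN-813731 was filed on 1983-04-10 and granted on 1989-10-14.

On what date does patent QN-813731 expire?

(a) grant + 14 years → 14 October 2003.
(b) filing + 22 years → 10 April 2005.
Later of the two: 10 April 2005.

April 10, 2005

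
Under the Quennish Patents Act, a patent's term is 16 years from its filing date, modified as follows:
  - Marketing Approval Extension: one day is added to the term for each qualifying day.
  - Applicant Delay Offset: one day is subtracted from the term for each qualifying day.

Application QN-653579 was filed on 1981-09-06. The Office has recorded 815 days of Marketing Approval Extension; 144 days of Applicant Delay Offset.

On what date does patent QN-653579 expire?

Base term: filing date + 16 years → 6 September 1997.
Marketing Approval Extension: +815 days → 30 November 1999.
Applicant Delay Offset: −144 days → 9 July 1999.

1999-07-09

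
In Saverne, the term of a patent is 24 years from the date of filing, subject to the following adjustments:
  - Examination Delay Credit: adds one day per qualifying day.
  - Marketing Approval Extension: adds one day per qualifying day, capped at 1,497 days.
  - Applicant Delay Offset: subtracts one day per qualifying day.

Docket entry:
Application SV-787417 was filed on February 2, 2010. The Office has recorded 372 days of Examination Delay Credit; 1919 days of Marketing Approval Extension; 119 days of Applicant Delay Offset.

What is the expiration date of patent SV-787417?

2038-11-18

Base term: filing date + 24 years → 2 February 2034.
Examination Delay Credit: +372 days → 9 February 2035.
Marketing Approval Extension: 1919 days claimed exceeds the 1497-day cap, so +1497 days → 17 March 2039.
Applicant Delay Offset: −119 days → 18 November 2038.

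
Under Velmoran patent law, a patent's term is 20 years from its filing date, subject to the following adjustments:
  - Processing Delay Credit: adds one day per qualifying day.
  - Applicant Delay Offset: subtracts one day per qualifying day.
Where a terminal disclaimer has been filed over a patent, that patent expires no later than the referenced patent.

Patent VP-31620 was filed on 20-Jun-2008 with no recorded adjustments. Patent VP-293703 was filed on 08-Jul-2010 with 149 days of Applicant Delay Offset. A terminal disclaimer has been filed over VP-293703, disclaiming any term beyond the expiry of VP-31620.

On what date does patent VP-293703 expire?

2028-06-20

Natural term of VP-293703:
  Base: filing + 20 years → 8 July 2030.
  Applicant Delay Offset: −149 days → 9 February 2030.
Expiry of referenced patent VP-31620:
  Base: filing + 20 years → 20 June 2028.
Terminal disclaimer: VP-293703 expires on the earlier of 9 February 2030 and 20 June 2028.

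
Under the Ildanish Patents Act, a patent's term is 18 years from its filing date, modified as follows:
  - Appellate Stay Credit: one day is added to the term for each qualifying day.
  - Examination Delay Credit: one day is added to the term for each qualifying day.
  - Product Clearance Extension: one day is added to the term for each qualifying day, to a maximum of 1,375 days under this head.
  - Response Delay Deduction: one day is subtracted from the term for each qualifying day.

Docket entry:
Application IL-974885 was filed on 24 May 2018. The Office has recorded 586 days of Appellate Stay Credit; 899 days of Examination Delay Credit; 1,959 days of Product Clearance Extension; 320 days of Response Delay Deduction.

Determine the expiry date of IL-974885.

2043-05-08

Base term: filing date + 18 years → 24 May 2036.
Appellate Stay Credit: +586 days → 31 December 2037.
Examination Delay Credit: +899 days → 17 June 2040.
Product Clearance Extension: 1959 days claimed exceeds the 1375-day cap, so +1375 days → 23 March 2044.
Response Delay Deduction: −320 days → 8 May 2043.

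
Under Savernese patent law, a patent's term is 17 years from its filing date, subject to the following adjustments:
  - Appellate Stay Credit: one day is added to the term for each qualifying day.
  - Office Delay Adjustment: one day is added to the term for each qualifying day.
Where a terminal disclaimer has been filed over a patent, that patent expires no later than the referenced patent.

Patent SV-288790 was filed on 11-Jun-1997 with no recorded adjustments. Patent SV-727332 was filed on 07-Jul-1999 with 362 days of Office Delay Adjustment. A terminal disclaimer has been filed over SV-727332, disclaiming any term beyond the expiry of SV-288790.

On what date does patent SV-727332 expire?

June 11, 2014

Natural term of SV-727332:
  Base: filing + 17 years → 7 July 2016.
  Office Delay Adjustment: +362 days → 4 July 2017.
Expiry of referenced patent SV-288790:
  Base: filing + 17 years → 11 June 2014.
Terminal disclaimer: SV-727332 expires on the earlier of 4 July 2017 and 11 June 2014.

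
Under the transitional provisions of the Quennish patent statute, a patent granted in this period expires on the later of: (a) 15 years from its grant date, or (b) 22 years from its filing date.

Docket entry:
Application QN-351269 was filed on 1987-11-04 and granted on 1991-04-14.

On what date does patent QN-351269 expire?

November 4, 2009

(a) grant + 15 years → 14 April 2006.
(b) filing + 22 years → 4 November 2009.
Later of the two: 4 November 2009.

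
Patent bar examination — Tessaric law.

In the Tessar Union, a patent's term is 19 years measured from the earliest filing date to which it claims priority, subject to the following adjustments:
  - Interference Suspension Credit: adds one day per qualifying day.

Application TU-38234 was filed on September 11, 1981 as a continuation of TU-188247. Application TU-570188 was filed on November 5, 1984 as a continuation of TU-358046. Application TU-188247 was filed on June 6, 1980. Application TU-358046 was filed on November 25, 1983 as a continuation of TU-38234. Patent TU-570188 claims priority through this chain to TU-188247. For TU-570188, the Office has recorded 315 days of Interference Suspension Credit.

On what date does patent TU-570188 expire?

Earliest priority filing: 6 June 1980.
Base term: 6 June 1980 + 19 years → 6 June 1999.
Interference Suspension Credit: +315 days → 16 April 2000.

2000-04-16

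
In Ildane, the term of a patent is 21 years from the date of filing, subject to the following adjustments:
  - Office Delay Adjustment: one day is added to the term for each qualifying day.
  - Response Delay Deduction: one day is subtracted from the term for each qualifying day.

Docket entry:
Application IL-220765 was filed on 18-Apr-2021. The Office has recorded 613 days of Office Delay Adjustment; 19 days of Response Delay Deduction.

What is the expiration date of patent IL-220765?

Base term: filing date + 21 years → 18 April 2042.
Office Delay Adjustment: +613 days → 22 December 2043.
Response Delay Deduction: −19 days → 3 December 2043.

December 3, 2043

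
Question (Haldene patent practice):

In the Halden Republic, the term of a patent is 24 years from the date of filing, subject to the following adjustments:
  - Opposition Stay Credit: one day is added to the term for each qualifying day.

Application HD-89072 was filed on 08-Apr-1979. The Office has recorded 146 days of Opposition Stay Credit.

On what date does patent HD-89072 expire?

September 1, 2003

Base term: filing date + 24 years → 8 April 2003.
Opposition Stay Credit: +146 days → 1 September 2003.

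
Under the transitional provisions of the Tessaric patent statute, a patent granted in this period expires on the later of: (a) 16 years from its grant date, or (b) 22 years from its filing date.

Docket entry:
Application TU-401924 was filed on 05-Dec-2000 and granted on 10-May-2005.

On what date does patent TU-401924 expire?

(a) grant + 16 years → 10 May 2021.
(b) filing + 22 years → 5 December 2022.
Later of the two: 5 December 2022.

December 5, 2022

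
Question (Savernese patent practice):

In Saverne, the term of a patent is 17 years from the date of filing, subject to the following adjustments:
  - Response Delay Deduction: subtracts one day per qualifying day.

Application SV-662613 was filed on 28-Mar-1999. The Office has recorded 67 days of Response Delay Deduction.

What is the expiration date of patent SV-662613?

2016-01-21

Base term: filing date + 17 years → 28 March 2016.
Response Delay Deduction: −67 days → 21 January 2016.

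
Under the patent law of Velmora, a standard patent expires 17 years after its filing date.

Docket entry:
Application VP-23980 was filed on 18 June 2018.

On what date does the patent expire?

June 18, 2035

Filing date + 17 years → 18 June 2035.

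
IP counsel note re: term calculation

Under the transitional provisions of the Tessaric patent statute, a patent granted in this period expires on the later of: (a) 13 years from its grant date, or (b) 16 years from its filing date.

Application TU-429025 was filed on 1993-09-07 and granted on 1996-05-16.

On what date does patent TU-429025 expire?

(a) grant + 13 years → 16 May 2009.
(b) filing + 16 years → 7 September 2009.
Later of the two: 7 September 2009.

September 7, 2009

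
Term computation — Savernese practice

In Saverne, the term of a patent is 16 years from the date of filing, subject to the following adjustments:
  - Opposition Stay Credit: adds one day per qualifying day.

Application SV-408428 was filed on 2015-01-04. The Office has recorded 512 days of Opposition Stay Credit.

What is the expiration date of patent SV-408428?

Base term: filing date + 16 years → 4 January 2031.
Opposition Stay Credit: +512 days → 30 May 2032.

May 30, 2032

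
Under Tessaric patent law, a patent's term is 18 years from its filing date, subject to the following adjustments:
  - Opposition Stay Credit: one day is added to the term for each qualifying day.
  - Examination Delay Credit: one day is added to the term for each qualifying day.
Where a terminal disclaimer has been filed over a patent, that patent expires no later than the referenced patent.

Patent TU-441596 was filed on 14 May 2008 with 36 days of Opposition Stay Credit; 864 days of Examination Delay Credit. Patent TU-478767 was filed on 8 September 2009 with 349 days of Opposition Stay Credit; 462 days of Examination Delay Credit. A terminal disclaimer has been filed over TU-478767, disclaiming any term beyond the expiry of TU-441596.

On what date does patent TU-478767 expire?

Natural term of TU-478767:
  Base: filing + 18 years → 8 September 2027.
  Opposition Stay Credit: +349 days → 22 August 2028.
  Examination Delay Credit: +462 days → 27 November 2029.
Expiry of referenced patent TU-441596:
  Base: filing + 18 years → 14 May 2026.
  Opposition Stay Credit: +36 days → 19 June 2026.
  Examination Delay Credit: +864 days → 30 October 2028.
Terminal disclaimer: TU-478767 expires on the earlier of 27 November 2029 and 30 October 2028.

October 30, 2028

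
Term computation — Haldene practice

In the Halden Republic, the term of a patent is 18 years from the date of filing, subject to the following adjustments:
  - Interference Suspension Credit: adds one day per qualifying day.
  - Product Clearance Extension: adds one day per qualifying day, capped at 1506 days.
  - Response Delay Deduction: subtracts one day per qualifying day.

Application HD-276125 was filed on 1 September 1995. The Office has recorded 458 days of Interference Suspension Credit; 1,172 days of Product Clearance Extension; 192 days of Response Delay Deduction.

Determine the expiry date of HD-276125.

2017-08-09

Base term: filing date + 18 years → 1 September 2013.
Interference Suspension Credit: +458 days → 3 December 2014.
Product Clearance Extension: 1172 days (within the 1506-day cap) → +1172 days → 17 February 2018.
Response Delay Deduction: −192 days → 9 August 2017.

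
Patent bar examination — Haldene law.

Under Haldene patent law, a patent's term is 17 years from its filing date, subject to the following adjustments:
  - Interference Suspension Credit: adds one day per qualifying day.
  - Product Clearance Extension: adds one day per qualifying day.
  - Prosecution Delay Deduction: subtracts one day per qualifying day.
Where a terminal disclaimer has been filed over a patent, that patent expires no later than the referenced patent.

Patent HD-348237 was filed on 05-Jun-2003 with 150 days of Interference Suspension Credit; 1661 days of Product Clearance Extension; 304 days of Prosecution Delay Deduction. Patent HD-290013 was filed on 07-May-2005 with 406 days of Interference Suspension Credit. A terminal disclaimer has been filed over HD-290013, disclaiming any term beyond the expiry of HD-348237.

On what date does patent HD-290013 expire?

Natural term of HD-290013:
  Base: filing + 17 years → 7 May 2022.
  Interference Suspension Credit: +406 days → 17 June 2023.
Expiry of referenced patent HD-348237:
  Base: filing + 17 years → 5 June 2020.
  Interference Suspension Credit: +150 days → 2 November 2020.
  Product Clearance Extension: +1661 days → 21 May 2025.
  Prosecution Delay Deduction: −304 days → 21 July 2024.
Terminal disclaimer: HD-290013 expires on the earlier of 17 June 2023 and 21 July 2024.

2023-06-17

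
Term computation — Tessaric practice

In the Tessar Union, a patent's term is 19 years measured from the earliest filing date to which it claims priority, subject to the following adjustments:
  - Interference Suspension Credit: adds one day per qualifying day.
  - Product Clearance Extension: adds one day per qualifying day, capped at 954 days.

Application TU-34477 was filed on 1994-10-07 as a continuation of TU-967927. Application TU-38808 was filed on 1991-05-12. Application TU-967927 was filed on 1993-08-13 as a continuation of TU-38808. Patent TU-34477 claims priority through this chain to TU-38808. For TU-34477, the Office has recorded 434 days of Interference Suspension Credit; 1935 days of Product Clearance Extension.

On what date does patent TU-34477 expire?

2014-02-28

Earliest priority filing: 12 May 1991.
Base term: 12 May 1991 + 19 years → 12 May 2010.
Interference Suspension Credit: +434 days → 20 July 2011.
Product Clearance Extension: 1935 days claimed exceeds the 954-day cap, so +954 days → 28 February 2014.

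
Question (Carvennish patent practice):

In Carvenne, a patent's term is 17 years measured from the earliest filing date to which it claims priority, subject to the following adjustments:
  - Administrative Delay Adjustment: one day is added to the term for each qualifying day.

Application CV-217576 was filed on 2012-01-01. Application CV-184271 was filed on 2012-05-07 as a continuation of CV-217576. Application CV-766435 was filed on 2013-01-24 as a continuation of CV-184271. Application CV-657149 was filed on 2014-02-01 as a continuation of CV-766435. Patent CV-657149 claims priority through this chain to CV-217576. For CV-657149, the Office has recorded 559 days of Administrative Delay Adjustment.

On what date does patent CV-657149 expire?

2030-07-14

Earliest priority filing: 1 January 2012.
Base term: 1 January 2012 + 17 years → 1 January 2029.
Administrative Delay Adjustment: +559 days → 14 July 2030.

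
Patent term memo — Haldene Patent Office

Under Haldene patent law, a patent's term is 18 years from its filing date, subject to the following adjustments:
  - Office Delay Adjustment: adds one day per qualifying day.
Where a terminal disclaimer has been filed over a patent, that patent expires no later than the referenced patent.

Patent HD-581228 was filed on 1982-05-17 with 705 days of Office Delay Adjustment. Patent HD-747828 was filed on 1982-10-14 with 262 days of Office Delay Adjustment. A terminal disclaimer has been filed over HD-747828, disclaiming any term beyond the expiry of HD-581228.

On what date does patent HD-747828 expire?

2001-07-03

Natural term of HD-747828:
  Base: filing + 18 years → 14 October 2000.
  Office Delay Adjustment: +262 days → 3 July 2001.
Expiry of referenced patent HD-581228:
  Base: filing + 18 years → 17 May 2000.
  Office Delay Adjustment: +705 days → 22 April 2002.
Terminal disclaimer: HD-747828 expires on the earlier of 3 July 2001 and 22 April 2002.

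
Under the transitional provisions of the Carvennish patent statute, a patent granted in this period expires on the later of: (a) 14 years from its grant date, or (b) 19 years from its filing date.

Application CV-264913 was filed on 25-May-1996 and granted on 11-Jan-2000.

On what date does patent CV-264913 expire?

(a) grant + 14 years → 11 January 2014.
(b) filing + 19 years → 25 May 2015.
Later of the two: 25 May 2015.

May 25, 2015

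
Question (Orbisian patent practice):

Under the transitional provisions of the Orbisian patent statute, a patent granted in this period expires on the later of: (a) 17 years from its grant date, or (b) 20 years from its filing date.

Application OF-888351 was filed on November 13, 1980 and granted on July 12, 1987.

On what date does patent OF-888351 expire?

2004-07-12

(a) grant + 17 years → 12 July 2004.
(b) filing + 20 years → 13 November 2000.
Later of the two: 12 July 2004.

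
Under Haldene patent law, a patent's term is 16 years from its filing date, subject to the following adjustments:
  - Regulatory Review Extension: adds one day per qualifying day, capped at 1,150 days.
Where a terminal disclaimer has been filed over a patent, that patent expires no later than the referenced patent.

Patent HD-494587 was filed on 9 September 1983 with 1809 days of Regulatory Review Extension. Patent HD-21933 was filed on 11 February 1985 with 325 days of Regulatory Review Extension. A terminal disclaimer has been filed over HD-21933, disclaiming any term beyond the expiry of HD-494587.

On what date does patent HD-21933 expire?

January 2, 2002

Natural term of HD-21933:
  Base: filing + 16 years → 11 February 2001.
  Regulatory Review Extension: 325 days (within the 1150-day cap) → +325 days → 2 January 2002.
Expiry of referenced patent HD-494587:
  Base: filing + 16 years → 9 September 1999.
  Regulatory Review Extension: 1809 days claimed exceeds the 1150-day cap, so +1150 days → 2 November 2002.
Terminal disclaimer: HD-21933 expires on the earlier of 2 January 2002 and 2 November 2002.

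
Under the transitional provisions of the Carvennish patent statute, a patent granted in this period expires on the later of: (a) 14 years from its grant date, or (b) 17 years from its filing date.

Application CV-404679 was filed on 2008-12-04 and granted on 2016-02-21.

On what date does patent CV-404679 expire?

(a) grant + 14 years → 21 February 2030.
(b) filing + 17 years → 4 December 2025.
Later of the two: 21 February 2030.

2030-02-21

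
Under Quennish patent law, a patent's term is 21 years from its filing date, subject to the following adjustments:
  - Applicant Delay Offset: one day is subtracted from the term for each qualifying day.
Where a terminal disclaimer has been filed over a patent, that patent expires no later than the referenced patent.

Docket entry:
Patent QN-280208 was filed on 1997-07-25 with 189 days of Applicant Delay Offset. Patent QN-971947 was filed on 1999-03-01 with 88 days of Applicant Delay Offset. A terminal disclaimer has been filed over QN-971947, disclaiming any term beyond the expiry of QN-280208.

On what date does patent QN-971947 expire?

Natural term of QN-971947:
  Base: filing + 21 years → 1 March 2020.
  Applicant Delay Offset: −88 days → 4 December 2019.
Expiry of referenced patent QN-280208:
  Base: filing + 21 years → 25 July 2018.
  Applicant Delay Offset: −189 days → 17 January 2018.
Terminal disclaimer: QN-971947 expires on the earlier of 4 December 2019 and 17 January 2018.

2018-01-17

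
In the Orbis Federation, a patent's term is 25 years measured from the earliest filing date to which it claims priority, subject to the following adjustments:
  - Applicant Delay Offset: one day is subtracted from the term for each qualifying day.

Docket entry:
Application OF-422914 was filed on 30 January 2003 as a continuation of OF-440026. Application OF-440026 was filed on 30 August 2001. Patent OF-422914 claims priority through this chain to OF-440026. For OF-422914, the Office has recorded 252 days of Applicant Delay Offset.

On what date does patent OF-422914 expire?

Earliest priority filing: 30 August 2001.
Base term: 30 August 2001 + 25 years → 30 August 2026.
Applicant Delay Offset: −252 days → 21 December 2025.

December 21, 2025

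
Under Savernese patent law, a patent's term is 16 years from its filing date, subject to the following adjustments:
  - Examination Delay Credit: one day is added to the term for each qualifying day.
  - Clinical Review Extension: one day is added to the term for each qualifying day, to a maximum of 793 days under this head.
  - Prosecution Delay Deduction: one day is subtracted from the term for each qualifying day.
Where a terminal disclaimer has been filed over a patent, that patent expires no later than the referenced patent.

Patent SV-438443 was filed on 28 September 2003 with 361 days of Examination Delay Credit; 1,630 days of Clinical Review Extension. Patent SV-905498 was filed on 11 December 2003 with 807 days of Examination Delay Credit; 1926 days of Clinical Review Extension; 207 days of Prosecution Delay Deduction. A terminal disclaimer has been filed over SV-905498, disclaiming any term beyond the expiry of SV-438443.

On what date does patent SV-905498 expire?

November 25, 2022

Natural term of SV-905498:
  Base: filing + 16 years → 11 December 2019.
  Examination Delay Credit: +807 days → 25 February 2022.
  Clinical Review Extension: 1926 days claimed exceeds the 793-day cap, so +793 days → 28 April 2024.
  Prosecution Delay Deduction: −207 days → 4 October 2023.
Expiry of referenced patent SV-438443:
  Base: filing + 16 years → 28 September 2019.
  Examination Delay Credit: +361 days → 23 September 2020.
  Clinical Review Extension: 1630 days claimed exceeds the 793-day cap, so +793 days → 25 November 2022.
Terminal disclaimer: SV-905498 expires on the earlier of 4 October 2023 and 25 November 2022.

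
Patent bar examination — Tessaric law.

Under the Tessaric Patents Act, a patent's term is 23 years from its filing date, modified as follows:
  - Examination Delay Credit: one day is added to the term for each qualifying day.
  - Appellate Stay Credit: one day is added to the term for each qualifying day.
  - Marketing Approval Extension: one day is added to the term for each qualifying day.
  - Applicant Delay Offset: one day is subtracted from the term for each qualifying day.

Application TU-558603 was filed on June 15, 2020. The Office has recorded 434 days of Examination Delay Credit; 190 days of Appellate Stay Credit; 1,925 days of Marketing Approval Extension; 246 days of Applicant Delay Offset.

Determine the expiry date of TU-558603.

Base term: filing date + 23 years → 15 June 2043.
Examination Delay Credit: +434 days → 22 August 2044.
Appellate Stay Credit: +190 days → 28 February 2045.
Marketing Approval Extension: +1925 days → 7 June 2050.
Applicant Delay Offset: −246 days → 4 October 2049.

October 4, 2049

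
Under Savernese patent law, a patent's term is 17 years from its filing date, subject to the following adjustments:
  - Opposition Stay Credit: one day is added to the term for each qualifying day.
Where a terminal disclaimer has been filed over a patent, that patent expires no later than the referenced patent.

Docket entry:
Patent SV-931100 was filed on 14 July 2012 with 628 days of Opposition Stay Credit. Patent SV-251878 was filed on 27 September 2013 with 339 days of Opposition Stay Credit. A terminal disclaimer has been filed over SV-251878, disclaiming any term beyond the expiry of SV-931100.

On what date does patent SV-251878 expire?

Natural term of SV-251878:
  Base: filing + 17 years → 27 September 2030.
  Opposition Stay Credit: +339 days → 1 September 2031.
Expiry of referenced patent SV-931100:
  Base: filing + 17 years → 14 July 2029.
  Opposition Stay Credit: +628 days → 3 April 2031.
Terminal disclaimer: SV-251878 expires on the earlier of 1 September 2031 and 3 April 2031.

2031-04-03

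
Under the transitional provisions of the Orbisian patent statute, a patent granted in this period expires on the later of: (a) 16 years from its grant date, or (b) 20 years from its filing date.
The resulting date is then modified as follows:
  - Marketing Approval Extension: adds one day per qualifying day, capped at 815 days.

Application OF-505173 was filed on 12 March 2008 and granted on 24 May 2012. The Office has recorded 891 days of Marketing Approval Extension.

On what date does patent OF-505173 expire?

(a) grant + 16 years → 24 May 2028.
(b) filing + 20 years → 12 March 2028.
Later of the two: 24 May 2028.
Marketing Approval Extension: 891 days claimed exceeds the 815-day cap, so +815 days → 17 August 2030.

August 17, 2030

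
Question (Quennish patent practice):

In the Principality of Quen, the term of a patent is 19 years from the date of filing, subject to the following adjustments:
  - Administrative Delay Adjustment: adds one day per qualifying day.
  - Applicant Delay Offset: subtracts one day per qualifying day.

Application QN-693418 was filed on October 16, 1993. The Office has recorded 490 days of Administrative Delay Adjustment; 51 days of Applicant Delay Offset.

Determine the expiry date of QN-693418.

Base term: filing date + 19 years → 16 October 2012.
Administrative Delay Adjustment: +490 days → 18 February 2014.
Applicant Delay Offset: −51 days → 29 December 2013.

December 29, 2013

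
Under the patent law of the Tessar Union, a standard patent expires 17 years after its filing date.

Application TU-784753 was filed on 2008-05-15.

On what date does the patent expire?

Filing date + 17 years → 15 May 2025.

May 15, 2025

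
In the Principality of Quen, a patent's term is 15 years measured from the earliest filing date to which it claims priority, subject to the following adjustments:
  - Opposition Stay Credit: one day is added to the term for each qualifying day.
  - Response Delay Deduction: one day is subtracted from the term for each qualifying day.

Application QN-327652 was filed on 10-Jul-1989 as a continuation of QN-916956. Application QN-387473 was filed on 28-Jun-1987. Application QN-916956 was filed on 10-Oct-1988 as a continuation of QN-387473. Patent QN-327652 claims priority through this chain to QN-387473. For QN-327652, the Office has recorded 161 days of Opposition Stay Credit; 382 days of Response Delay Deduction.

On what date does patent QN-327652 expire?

Earliest priority filing: 28 June 1987.
Base term: 28 June 1987 + 15 years → 28 June 2002.
Opposition Stay Credit: +161 days → 6 December 2002.
Response Delay Deduction: −382 days → 19 November 2001.

November 19, 2001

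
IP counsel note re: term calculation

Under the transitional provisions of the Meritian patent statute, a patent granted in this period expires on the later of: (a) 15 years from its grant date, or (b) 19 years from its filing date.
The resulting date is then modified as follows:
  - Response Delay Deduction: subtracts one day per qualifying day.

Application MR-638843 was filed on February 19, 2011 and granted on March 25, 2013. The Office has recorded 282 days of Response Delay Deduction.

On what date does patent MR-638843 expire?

2029-05-13

(a) grant + 15 years → 25 March 2028.
(b) filing + 19 years → 19 February 2030.
Later of the two: 19 February 2030.
Response Delay Deduction: −282 days → 13 May 2029.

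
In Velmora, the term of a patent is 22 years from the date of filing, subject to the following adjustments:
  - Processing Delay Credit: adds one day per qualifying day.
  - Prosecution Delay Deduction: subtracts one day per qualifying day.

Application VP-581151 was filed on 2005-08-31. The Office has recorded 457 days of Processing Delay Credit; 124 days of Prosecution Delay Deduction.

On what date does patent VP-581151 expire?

Base term: filing date + 22 years → 31 August 2027.
Processing Delay Credit: +457 days → 30 November 2028.
Prosecution Delay Deduction: −124 days → 29 July 2028.

July 29, 2028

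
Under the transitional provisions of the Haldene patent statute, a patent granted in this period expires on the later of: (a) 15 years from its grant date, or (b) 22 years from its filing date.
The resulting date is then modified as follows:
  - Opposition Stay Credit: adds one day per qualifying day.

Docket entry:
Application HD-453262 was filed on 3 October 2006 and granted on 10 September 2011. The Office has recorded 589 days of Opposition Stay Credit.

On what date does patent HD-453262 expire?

(a) grant + 15 years → 10 September 2026.
(b) filing + 22 years → 3 October 2028.
Later of the two: 3 October 2028.
Opposition Stay Credit: +589 days → 15 May 2030.

May 15, 2030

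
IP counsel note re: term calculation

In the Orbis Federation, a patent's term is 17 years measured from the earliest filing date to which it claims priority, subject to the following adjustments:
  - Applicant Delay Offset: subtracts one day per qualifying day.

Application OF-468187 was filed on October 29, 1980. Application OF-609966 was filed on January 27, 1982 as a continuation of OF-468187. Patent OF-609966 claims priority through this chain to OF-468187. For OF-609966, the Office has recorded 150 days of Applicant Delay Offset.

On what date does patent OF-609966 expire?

Earliest priority filing: 29 October 1980.
Base term: 29 October 1980 + 17 years → 29 October 1997.
Applicant Delay Offset: −150 days → 1 June 1997.

1997-06-01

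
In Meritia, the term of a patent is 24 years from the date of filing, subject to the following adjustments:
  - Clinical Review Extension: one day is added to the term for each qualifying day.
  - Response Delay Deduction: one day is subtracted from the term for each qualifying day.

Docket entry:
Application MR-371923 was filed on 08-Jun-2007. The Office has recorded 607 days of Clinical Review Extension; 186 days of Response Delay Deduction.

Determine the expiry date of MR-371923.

August 2, 2032

Base term: filing date + 24 years → 8 June 2031.
Clinical Review Extension: +607 days → 4 February 2033.
Response Delay Deduction: −186 days → 2 August 2032.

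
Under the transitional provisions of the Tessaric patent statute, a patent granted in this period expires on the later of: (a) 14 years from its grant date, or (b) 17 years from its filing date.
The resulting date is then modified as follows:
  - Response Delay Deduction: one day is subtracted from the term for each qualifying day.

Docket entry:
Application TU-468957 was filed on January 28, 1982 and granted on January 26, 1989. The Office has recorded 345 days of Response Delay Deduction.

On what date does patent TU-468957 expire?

February 15, 2002

(a) grant + 14 years → 26 January 2003.
(b) filing + 17 years → 28 January 1999.
Later of the two: 26 January 2003.
Response Delay Deduction: −345 days → 15 February 2002.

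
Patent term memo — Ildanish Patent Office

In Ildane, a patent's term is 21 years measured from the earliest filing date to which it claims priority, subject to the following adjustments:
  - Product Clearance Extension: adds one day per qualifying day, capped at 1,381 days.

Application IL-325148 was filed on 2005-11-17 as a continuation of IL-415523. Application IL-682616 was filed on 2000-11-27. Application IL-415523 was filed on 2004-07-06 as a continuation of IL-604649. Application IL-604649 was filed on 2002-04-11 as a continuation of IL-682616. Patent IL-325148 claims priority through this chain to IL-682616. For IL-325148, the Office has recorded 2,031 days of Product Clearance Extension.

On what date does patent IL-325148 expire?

Earliest priority filing: 27 November 2000.
Base term: 27 November 2000 + 21 years → 27 November 2021.
Product Clearance Extension: 2031 days claimed exceeds the 1381-day cap, so +1381 days → 8 September 2025.

September 8, 2025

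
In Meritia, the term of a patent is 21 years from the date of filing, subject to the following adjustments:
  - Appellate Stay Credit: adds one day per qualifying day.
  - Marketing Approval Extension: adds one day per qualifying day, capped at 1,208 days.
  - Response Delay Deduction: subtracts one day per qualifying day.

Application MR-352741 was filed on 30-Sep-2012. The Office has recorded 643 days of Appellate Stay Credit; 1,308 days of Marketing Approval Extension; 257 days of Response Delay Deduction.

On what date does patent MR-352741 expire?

Base term: filing date + 21 years → 30 September 2033.
Appellate Stay Credit: +643 days → 5 July 2035.
Marketing Approval Extension: 1308 days claimed exceeds the 1208-day cap, so +1208 days → 25 October 2038.
Response Delay Deduction: −257 days → 10 February 2038.

February 10, 2038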